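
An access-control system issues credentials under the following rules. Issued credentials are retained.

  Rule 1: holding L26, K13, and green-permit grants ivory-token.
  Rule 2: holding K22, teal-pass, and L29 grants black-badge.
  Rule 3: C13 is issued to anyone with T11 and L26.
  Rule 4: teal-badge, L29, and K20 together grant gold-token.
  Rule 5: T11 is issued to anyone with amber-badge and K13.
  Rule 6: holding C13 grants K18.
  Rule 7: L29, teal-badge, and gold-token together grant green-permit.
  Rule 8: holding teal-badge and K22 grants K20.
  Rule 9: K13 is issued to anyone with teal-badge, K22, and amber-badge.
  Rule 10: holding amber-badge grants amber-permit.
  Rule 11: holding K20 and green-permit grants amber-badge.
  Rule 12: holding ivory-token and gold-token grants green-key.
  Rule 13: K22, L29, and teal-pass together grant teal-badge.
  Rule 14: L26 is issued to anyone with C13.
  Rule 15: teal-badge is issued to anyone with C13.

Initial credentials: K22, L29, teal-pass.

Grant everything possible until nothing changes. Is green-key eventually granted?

green-key would need ivory-token and gold-token (Rule 12), but ivory-token is never granted.

No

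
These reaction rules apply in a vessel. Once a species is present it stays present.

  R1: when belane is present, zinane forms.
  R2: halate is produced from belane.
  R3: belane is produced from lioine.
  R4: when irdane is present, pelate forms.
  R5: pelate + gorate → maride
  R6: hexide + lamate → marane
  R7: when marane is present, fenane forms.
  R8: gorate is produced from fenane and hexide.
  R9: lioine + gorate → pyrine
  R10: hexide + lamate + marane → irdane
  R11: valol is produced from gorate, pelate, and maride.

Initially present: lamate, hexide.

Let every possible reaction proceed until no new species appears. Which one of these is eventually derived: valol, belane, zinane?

hexide and lamate present → marane forms (R6).
marane present → fenane forms (R7).
hexide, lamate, and marane present → irdane forms (R10).
irdane present → pelate forms (R4).
fenane and hexide present → gorate forms (R8).
pelate and gorate present → maride forms (R5).
gorate, pelate, and maride present → valol forms (R11).
zinane would need belane (R1), but belane never forms. belane would need lioine (R3), but lioine never forms.

valol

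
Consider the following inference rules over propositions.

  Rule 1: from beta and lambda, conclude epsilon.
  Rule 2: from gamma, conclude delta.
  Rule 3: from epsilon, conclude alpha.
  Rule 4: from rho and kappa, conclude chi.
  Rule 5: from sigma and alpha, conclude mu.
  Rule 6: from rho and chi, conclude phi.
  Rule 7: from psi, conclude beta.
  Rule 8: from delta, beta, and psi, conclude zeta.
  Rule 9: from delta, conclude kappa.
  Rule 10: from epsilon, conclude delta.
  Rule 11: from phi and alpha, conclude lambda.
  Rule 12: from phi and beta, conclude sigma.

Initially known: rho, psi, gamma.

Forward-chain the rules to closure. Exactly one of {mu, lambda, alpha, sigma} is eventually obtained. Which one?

psi holds, so beta follows (Rule 7).
From gamma, Rule 2 gives delta.
delta holds, so kappa follows (Rule 9).
From rho and kappa, Rule 4 gives chi.
From rho and chi, Rule 6 gives phi.
From phi and beta, Rule 12 gives sigma.
lambda would need phi and alpha (Rule 11), but alpha is never established. mu would need sigma and alpha (Rule 5), but alpha is never established. alpha would need epsilon (Rule 3), but epsilon is never established.

sigma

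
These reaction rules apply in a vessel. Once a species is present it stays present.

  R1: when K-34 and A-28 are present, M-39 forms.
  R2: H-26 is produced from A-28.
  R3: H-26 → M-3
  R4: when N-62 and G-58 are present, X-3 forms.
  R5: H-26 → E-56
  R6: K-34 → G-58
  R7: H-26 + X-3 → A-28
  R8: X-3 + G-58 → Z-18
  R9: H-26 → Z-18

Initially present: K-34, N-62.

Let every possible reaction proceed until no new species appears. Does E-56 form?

E-56 would need H-26 (R5), but H-26 never forms.

No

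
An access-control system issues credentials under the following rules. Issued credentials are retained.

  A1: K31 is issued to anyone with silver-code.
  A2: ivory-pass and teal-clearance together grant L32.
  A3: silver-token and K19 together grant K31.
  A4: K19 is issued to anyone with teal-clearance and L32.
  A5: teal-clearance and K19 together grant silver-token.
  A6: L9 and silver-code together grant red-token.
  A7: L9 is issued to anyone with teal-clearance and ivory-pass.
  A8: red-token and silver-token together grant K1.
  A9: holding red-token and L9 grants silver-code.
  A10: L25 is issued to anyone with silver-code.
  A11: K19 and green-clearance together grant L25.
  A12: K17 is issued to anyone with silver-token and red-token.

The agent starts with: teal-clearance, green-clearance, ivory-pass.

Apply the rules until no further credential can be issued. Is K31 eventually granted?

Holding ivory-pass and teal-clearance grants L32 (A2).
Holding teal-clearance and L32 grants K19 (A4).
Holding teal-clearance and K19 grants silver-token (A5).
Holding silver-token and K19 grants K31 (A3).

Yes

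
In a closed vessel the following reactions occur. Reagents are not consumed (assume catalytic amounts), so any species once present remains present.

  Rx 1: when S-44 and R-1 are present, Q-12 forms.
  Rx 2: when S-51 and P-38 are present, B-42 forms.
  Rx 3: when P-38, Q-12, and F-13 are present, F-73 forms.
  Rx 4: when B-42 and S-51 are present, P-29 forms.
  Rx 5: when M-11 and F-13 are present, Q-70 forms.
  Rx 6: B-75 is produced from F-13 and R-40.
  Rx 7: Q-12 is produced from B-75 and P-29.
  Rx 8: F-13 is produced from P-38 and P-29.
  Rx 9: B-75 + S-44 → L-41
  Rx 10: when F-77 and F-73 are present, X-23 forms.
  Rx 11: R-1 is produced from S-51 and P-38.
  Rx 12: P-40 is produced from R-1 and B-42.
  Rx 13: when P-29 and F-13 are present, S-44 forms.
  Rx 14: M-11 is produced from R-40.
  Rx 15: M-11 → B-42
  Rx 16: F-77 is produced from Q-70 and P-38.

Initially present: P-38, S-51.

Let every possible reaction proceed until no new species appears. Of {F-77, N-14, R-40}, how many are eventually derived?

0

F-77 would need Q-70 and P-38 (Rx 16), but Q-70 never forms.
No rule produces N-14, and it is not given.
No rule produces R-40, and it is not given.
None of the 3 are reached.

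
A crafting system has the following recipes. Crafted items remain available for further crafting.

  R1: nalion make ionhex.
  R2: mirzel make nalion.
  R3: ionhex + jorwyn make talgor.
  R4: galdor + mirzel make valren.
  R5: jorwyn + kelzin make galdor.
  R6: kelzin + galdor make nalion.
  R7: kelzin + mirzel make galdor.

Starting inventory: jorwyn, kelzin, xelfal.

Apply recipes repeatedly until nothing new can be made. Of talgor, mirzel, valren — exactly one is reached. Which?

jorwyn + kelzin → galdor (R5).
kelzin + galdor → nalion (R6).
Using R1, nalion makes ionhex.
Using R3, ionhex and jorwyn make talgor.
No rule produces mirzel, and it is not given. valren would need galdor and mirzel (R4), but mirzel is never obtained.

talgor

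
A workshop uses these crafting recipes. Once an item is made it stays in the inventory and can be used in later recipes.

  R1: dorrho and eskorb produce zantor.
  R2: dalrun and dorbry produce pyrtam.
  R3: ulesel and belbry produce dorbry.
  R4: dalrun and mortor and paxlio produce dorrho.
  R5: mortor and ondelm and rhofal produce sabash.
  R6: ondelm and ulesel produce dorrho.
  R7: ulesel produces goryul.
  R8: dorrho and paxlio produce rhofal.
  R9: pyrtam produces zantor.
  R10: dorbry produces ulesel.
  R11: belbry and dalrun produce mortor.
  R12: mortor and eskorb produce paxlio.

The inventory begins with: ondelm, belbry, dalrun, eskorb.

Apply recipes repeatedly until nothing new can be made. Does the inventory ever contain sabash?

Yes

Using R11, belbry and dalrun make mortor.
mortor and eskorb → paxlio (R12).
dalrun and mortor and paxlio → dorrho (R4).
Using R8, dorrho and paxlio make rhofal.
Using R5, mortor, ondelm, and rhofal make sabash.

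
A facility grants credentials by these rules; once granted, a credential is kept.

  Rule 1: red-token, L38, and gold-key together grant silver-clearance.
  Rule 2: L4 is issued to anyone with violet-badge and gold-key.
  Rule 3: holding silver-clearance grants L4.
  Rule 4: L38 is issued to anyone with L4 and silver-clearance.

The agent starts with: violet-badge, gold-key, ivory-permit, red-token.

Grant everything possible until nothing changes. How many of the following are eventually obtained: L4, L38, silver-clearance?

1

Holding violet-badge and gold-key grants L4 (Rule 2).
L4: reached.
L38 would need L4 and silver-clearance (Rule 4), but silver-clearance is never granted.
silver-clearance would need red-token, L38, and gold-key (Rule 1), but L38 is never granted.
Reached: L4 — 1 of the 3.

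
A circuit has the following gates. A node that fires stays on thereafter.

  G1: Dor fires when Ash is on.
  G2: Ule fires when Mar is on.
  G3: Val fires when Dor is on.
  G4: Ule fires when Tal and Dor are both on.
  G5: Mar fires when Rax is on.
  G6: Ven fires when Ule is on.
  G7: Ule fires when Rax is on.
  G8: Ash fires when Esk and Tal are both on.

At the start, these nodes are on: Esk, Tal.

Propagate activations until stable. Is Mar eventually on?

Mar would need Rax (G5), but Rax never turns on.

No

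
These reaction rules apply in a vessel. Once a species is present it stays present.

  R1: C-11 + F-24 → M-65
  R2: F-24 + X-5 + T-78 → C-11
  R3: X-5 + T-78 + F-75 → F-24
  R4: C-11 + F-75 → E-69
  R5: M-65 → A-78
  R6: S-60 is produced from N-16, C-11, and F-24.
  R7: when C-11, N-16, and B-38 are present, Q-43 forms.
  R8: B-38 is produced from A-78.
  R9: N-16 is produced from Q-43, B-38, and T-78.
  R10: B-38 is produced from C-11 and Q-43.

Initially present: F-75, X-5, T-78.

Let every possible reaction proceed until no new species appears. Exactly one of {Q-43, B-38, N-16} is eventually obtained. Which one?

X-5, T-78, and F-75 present → F-24 forms (R3).
F-24, X-5, and T-78 present → C-11 forms (R2).
C-11 and F-24 present → M-65 forms (R1).
M-65 present → A-78 forms (R5).
A-78 present → B-38 forms (R8).
Q-43 would need C-11, N-16, and B-38 (R7), but N-16 never forms. N-16 would need Q-43, B-38, and T-78 (R9), but Q-43 never forms.

B-38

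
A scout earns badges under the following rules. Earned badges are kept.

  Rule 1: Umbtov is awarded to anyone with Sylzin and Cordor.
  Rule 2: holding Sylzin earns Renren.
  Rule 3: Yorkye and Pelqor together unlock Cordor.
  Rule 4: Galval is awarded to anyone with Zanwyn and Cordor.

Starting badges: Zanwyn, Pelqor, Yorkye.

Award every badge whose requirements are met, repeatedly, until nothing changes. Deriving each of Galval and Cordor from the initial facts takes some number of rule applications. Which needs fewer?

Cordor: With Yorkye and Pelqor, Cordor is earned (Rule 3). [1 rule application]
Galval: With Yorkye and Pelqor, Cordor is earned (Rule 3). With Zanwyn and Cordor, Galval is earned (Rule 4). [2 rule applications]
Cordor needs fewer.

Cordor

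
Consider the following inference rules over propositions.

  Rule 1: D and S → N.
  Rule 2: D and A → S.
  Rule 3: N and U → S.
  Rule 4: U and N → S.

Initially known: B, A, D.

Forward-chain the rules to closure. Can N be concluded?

From D and A, Rule 2 gives S.
From D and S, Rule 1 gives N.

Yes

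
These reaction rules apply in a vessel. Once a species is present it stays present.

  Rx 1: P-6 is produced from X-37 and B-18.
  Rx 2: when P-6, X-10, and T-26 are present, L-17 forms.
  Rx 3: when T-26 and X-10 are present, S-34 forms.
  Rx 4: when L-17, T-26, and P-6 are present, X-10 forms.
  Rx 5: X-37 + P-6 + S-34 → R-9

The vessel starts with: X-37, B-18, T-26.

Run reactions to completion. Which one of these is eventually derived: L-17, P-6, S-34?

X-37 and B-18 present → P-6 forms (Rx 1).
L-17 would need P-6, X-10, and T-26 (Rx 2), but X-10 never forms. S-34 would need T-26 and X-10 (Rx 3), but X-10 never forms.

P-6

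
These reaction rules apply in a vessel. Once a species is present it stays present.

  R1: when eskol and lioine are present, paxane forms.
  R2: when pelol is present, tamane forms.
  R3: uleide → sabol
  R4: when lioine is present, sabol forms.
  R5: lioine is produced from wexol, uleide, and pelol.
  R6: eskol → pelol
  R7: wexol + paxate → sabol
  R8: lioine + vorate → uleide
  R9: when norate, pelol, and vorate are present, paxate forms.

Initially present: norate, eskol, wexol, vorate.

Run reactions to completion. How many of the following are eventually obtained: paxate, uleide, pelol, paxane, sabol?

3

eskol present → pelol forms (R6).
norate, pelol, and vorate present → paxate forms (R9).
wexol and paxate present → sabol forms (R7).
paxate: reached.
uleide would need lioine and vorate (R8), but lioine never forms.
pelol: reached.
paxane would need eskol and lioine (R1), but lioine never forms.
sabol: reached.
Reached: paxate, pelol, and sabol — 3 of the 5.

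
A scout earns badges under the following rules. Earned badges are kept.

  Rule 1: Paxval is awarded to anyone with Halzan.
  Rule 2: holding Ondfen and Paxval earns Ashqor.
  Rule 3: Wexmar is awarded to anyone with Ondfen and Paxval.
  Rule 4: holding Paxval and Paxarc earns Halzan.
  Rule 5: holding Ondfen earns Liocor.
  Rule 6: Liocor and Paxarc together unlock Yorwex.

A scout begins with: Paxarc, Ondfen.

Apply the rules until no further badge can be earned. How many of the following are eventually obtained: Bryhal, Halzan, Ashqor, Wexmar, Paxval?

No rule produces Bryhal, and it is not given.
Halzan would need Paxval and Paxarc (Rule 4), but Paxval is never earned.
Ashqor would need Ondfen and Paxval (Rule 2), but Paxval is never earned.
Wexmar would need Ondfen and Paxval (Rule 3), but Paxval is never earned.
Paxval would need Halzan (Rule 1), but Halzan is never earned.
None of the 5 are reached.

0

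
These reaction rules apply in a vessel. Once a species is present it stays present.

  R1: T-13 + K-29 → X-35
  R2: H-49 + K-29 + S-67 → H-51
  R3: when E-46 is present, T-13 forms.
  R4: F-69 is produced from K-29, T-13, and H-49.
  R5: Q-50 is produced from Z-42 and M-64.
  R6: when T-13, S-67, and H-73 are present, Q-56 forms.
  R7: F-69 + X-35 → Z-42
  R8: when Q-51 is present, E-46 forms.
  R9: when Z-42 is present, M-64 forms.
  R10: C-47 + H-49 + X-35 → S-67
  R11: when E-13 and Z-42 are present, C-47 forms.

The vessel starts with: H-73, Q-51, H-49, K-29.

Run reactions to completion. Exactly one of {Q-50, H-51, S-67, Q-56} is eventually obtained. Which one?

Q-51 present → E-46 forms (R8).
E-46 present → T-13 forms (R3).
T-13 and K-29 present → X-35 forms (R1).
K-29, T-13, and H-49 present → F-69 forms (R4).
F-69 and X-35 present → Z-42 forms (R7).
Z-42 present → M-64 forms (R9).
Z-42 and M-64 present → Q-50 forms (R5).
H-51 would need H-49, K-29, and S-67 (R2), but S-67 never forms. S-67 would need C-47, H-49, and X-35 (R10), but C-47 never forms. Q-56 would need T-13, S-67, and H-73 (R6), but S-67 never forms.

Q-50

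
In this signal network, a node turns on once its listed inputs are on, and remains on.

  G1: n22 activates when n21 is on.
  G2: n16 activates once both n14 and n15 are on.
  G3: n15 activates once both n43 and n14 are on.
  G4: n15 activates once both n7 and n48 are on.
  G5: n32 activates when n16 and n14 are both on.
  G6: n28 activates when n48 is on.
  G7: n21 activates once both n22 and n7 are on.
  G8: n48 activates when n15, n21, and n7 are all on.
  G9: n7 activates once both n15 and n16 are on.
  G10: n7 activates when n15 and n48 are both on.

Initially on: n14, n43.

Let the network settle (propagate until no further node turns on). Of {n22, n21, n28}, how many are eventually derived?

n22 would need n21 (G1), but n21 never turns on.
n21 would need n22 and n7 (G7), but n22 never turns on.
n28 would need n48 (G6), but n48 never turns on.
None of the 3 are reached.

0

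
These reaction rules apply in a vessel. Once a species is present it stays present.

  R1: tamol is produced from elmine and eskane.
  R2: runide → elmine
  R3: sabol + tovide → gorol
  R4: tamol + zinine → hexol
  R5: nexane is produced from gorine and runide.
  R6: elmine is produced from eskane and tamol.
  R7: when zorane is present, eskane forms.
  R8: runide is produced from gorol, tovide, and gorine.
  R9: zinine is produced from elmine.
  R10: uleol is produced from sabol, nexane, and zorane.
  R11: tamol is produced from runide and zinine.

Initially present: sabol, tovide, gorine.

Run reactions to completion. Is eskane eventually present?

No

eskane would need zorane (R7), but zorane never forms.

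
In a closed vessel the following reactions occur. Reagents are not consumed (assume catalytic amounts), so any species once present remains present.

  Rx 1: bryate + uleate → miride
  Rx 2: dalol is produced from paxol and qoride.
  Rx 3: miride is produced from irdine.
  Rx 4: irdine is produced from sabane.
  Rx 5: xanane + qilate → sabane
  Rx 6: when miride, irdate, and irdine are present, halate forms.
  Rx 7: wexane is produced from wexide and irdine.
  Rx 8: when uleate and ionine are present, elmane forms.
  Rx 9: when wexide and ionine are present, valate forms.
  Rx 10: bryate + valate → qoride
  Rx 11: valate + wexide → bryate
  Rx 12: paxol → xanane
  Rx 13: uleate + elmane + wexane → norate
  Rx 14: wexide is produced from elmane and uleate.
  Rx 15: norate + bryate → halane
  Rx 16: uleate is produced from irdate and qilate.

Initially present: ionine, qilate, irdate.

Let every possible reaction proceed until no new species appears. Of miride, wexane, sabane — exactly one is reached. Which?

irdate and qilate present → uleate forms (Rx 16).
uleate and ionine present → elmane forms (Rx 8).
elmane and uleate present → wexide forms (Rx 14).
wexide and ionine present → valate forms (Rx 9).
valate and wexide present → bryate forms (Rx 11).
bryate and uleate present → miride forms (Rx 1).
wexane would need wexide and irdine (Rx 7), but irdine never forms. sabane would need xanane and qilate (Rx 5), but xanane never forms.

miride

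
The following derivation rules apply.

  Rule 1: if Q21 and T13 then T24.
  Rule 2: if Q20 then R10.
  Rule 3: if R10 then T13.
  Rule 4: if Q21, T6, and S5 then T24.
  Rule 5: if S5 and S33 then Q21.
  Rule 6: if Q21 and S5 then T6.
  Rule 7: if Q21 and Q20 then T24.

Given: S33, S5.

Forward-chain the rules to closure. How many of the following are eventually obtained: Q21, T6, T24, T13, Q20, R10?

3

S5 and S33 hold, so Q21 follows (Rule 5).
From Q21 and S5, Rule 6 gives T6.
Q21, T6, and S5 hold, so T24 follows (Rule 4).
Q21: reached.
T6: reached.
T24: reached.
T13 would need R10 (Rule 3), but R10 is never established.
No rule produces Q20, and it is not given.
R10 would need Q20 (Rule 2), but Q20 is never established.
Reached: Q21, T6, and T24 — 3 of the 6.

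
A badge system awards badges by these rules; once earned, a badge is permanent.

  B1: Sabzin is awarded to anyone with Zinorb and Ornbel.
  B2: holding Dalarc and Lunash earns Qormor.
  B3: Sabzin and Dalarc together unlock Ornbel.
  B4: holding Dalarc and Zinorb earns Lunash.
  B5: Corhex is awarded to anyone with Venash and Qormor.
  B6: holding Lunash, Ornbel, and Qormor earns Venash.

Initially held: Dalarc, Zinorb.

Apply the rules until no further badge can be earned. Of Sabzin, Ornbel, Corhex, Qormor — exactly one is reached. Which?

With Dalarc and Zinorb, Lunash is earned (B4).
With Dalarc and Lunash, Qormor is earned (B2).
Corhex would need Venash and Qormor (B5), but Venash is never earned. Ornbel would need Sabzin and Dalarc (B3), but Sabzin is never earned. Sabzin would need Zinorb and Ornbel (B1), but Ornbel is never earned.

Qormor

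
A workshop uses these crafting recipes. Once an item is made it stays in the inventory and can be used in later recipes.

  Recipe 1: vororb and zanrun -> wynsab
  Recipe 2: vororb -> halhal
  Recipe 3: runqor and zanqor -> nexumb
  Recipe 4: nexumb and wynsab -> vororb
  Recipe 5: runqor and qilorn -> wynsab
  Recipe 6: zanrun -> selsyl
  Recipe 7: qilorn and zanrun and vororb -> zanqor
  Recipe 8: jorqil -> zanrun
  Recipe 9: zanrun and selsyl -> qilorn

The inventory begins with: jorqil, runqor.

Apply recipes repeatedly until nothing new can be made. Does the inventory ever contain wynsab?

Using Recipe 8, jorqil makes zanrun.
Using Recipe 6, zanrun makes selsyl.
Using Recipe 9, zanrun and selsyl make qilorn.
runqor and qilorn -> wynsab (Recipe 5).

Yes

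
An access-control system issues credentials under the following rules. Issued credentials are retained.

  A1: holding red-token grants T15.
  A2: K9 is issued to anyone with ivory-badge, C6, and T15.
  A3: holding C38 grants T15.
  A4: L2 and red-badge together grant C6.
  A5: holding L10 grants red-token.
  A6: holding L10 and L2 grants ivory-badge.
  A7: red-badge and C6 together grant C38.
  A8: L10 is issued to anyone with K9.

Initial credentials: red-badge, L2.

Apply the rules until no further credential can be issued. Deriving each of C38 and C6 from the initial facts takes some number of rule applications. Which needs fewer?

C6: Holding L2 and red-badge grants C6 (A4). [1 rule application]
C38: Holding L2 and red-badge grants C6 (A4). Holding red-badge and C6 grants C38 (A7). [2 rule applications]
C6 needs fewer.

C6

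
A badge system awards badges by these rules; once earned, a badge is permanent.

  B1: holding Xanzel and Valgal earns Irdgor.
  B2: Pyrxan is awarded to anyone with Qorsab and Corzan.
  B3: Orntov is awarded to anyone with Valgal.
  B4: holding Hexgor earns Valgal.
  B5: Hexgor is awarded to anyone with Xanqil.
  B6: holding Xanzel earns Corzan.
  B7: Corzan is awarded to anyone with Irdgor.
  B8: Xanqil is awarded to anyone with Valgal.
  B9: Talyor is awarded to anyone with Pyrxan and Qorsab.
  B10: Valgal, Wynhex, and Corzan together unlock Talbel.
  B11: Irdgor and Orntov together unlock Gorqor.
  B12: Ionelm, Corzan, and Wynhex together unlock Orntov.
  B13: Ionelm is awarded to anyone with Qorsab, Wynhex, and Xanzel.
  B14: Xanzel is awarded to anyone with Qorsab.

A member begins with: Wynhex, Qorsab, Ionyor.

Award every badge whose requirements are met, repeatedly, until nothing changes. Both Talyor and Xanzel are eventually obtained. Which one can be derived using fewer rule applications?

Xanzel: With Qorsab, Xanzel is earned (B14). [1 rule application]
Talyor: With Qorsab, Xanzel is earned (B14). With Xanzel, Corzan is earned (B6). With Qorsab and Corzan, Pyrxan is earned (B2). With Pyrxan and Qorsab, Talyor is earned (B9). [4 rule applications]
Xanzel needs fewer.

Xanzel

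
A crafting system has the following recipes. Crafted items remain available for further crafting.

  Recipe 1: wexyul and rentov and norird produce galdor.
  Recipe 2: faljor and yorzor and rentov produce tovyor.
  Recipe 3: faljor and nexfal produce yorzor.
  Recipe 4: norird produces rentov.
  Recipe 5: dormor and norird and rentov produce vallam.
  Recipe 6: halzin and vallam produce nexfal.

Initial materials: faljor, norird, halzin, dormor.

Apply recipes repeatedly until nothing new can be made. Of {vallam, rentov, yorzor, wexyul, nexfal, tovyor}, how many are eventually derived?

Using Recipe 4, norird makes rentov.
dormor and norird and rentov → vallam (Recipe 5).
Using Recipe 6, halzin and vallam make nexfal.
faljor and nexfal → yorzor (Recipe 3).
faljor and yorzor and rentov → tovyor (Recipe 2).
vallam: reached.
rentov: reached.
yorzor: reached.
No rule produces wexyul, and it is not given.
nexfal: reached.
tovyor: reached.
Reached: vallam, rentov, yorzor, nexfal, and tovyor — 5 of the 6.

5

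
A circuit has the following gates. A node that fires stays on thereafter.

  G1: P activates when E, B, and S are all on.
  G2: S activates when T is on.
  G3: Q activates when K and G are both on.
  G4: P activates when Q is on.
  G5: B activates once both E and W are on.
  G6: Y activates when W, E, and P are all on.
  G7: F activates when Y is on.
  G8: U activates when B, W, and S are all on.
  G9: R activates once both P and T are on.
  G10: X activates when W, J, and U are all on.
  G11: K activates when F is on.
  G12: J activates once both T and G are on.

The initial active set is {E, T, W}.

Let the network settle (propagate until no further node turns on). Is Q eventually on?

Q would need K and G (G3), but G never turns on.

No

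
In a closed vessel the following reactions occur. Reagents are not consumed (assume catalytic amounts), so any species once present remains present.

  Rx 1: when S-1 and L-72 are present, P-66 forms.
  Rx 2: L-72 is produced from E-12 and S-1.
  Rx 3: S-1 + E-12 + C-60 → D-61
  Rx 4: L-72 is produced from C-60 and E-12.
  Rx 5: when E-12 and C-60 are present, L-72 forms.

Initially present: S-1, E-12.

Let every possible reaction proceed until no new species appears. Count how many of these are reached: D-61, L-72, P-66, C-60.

E-12 and S-1 present → L-72 forms (Rx 2).
S-1 and L-72 present → P-66 forms (Rx 1).
D-61 would need S-1, E-12, and C-60 (Rx 3), but C-60 never forms.
L-72: reached.
P-66: reached.
No rule produces C-60, and it is not given.
Reached: L-72 and P-66 — 2 of the 4.

2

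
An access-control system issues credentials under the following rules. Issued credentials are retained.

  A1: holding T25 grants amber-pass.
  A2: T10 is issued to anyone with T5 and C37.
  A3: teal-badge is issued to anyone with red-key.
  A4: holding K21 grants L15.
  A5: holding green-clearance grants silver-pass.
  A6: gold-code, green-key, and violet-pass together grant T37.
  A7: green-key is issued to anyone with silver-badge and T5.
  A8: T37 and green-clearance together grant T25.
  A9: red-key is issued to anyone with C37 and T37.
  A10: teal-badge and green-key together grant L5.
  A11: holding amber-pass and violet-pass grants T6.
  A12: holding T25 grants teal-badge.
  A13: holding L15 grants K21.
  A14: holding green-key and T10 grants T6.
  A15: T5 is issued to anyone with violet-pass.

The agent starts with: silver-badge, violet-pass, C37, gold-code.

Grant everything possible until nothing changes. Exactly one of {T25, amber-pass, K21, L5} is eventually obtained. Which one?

L5

Holding violet-pass grants T5 (A15).
Holding silver-badge and T5 grants green-key (A7).
Holding gold-code, green-key, and violet-pass grants T37 (A6).
Holding C37 and T37 grants red-key (A9).
Holding red-key grants teal-badge (A3).
Holding teal-badge and green-key grants L5 (A10).
T25 would need T37 and green-clearance (A8), but green-clearance is never granted. K21 would need L15 (A13), but L15 is never granted. amber-pass would need T25 (A1), but T25 is never granted.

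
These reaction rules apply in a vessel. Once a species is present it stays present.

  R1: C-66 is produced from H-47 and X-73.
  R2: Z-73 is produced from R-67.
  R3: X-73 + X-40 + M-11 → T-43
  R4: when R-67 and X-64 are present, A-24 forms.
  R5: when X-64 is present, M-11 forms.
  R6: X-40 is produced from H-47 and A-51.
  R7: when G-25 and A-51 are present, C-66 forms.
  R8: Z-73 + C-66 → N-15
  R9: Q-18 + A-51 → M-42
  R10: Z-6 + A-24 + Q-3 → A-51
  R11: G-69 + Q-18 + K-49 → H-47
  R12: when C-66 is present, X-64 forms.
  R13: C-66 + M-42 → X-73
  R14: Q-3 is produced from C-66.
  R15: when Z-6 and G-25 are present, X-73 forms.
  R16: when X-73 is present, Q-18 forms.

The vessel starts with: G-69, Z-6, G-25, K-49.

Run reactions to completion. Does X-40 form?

X-40 would need H-47 and A-51 (R6), but A-51 never forms.

No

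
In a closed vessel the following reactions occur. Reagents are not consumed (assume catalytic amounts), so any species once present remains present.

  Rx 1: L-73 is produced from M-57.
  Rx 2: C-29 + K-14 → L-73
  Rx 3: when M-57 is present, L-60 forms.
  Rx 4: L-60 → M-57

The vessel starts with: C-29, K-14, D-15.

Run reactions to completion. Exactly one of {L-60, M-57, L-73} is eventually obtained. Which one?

C-29 and K-14 present → L-73 forms (Rx 2).
M-57 would need L-60 (Rx 4), but L-60 never forms. L-60 would need M-57 (Rx 3), but M-57 never forms.

L-73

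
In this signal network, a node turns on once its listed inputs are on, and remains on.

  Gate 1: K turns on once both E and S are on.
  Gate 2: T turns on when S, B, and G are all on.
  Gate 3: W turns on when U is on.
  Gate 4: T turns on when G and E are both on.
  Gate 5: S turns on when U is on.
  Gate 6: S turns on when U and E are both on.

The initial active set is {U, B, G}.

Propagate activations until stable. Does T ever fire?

U is on, so S turns on (Gate 5).
S, B, and G are on, so T turns on (Gate 2).

Yes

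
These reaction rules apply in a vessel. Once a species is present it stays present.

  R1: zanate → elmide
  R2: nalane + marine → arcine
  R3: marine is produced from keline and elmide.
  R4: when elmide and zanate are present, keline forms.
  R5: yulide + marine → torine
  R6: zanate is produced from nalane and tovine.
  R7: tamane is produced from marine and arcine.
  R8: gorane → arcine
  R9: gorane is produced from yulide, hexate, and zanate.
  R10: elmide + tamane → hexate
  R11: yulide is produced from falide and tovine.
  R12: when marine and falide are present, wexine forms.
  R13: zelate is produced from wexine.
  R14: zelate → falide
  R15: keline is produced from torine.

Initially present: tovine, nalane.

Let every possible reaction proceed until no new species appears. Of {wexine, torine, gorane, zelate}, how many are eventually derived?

0

wexine would need marine and falide (R12), but falide never forms.
torine would need yulide and marine (R5), but yulide never forms.
gorane would need yulide, hexate, and zanate (R9), but yulide never forms.
zelate would need wexine (R13), but wexine never forms.
None of the 4 are reached.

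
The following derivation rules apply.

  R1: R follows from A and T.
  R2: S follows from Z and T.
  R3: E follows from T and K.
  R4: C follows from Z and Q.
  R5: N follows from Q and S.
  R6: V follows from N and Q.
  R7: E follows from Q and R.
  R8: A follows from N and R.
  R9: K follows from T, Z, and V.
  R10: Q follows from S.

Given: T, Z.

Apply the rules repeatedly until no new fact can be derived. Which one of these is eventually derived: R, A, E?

E

From Z and T, R2 gives S.
From S, R10 gives Q.
Q and S hold, so N follows (R5).
From N and Q, R6 gives V.
T, Z, and V hold, so K follows (R9).
From T and K, R3 gives E.
A would need N and R (R8), but R is never established. R would need A and T (R1), but A is never established.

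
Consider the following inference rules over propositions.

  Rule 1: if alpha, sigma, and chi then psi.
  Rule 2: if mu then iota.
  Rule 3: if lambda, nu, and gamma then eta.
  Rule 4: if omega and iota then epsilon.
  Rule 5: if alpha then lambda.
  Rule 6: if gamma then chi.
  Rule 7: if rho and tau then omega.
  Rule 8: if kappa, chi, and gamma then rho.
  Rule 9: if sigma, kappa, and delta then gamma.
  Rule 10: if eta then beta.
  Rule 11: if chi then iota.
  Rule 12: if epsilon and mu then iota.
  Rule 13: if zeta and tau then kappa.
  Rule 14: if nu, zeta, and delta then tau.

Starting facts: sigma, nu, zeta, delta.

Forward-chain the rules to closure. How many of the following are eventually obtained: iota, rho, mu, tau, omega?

4

From nu, zeta, and delta, Rule 14 gives tau.
zeta and tau hold, so kappa follows (Rule 13).
From sigma, kappa, and delta, Rule 9 gives gamma.
gamma holds, so chi follows (Rule 6).
kappa, chi, and gamma hold, so rho follows (Rule 8).
From chi, Rule 11 gives iota.
rho and tau hold, so omega follows (Rule 7).
iota: reached.
rho: reached.
No rule produces mu, and it is not given.
tau: reached.
omega: reached.
Reached: iota, rho, tau, and omega — 4 of the 5.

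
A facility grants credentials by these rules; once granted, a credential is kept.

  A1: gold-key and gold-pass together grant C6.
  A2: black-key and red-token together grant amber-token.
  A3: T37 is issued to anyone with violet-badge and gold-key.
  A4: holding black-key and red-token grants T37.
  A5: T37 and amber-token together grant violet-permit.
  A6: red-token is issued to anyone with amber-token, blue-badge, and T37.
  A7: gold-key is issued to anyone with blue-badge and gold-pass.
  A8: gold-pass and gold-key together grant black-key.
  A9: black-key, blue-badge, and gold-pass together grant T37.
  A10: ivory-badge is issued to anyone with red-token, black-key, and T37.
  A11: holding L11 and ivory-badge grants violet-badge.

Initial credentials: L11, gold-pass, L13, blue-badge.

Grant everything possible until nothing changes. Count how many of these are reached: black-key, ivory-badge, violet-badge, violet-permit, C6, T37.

3

Holding blue-badge and gold-pass grants gold-key (A7).
Holding gold-key and gold-pass grants C6 (A1).
Holding gold-pass and gold-key grants black-key (A8).
Holding black-key, blue-badge, and gold-pass grants T37 (A9).
black-key: reached.
ivory-badge would need red-token, black-key, and T37 (A10), but red-token is never granted.
violet-badge would need L11 and ivory-badge (A11), but ivory-badge is never granted.
violet-permit would need T37 and amber-token (A5), but amber-token is never granted.
C6: reached.
T37: reached.
Reached: black-key, C6, and T37 — 3 of the 6.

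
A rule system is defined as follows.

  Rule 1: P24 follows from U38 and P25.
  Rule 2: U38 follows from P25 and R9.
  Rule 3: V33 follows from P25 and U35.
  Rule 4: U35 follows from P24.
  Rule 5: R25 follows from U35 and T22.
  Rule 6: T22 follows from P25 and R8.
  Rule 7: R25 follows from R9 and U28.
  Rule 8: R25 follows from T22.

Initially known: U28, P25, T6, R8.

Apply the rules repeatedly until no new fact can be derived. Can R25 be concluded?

From P25 and R8, Rule 6 gives T22.
T22 holds, so R25 follows (Rule 8).

Yes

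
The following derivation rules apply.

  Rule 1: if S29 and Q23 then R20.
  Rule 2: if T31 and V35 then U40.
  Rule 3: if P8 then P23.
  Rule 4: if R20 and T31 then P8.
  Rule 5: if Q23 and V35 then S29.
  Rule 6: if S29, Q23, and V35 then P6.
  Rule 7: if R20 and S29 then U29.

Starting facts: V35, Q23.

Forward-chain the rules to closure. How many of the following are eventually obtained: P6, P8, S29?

2

Q23 and V35 hold, so S29 follows (Rule 5).
S29, Q23, and V35 hold, so P6 follows (Rule 6).
P6: reached.
P8 would need R20 and T31 (Rule 4), but T31 is never established.
S29: reached.
Reached: P6 and S29 — 2 of the 3.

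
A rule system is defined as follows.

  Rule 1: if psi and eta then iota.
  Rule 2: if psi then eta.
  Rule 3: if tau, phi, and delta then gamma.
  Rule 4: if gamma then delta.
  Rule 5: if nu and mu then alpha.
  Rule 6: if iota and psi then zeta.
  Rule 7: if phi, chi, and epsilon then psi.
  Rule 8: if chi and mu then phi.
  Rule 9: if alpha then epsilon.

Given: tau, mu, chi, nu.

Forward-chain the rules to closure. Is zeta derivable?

Yes

nu and mu hold, so alpha follows (Rule 5).
chi and mu hold, so phi follows (Rule 8).
alpha holds, so epsilon follows (Rule 9).
phi, chi, and epsilon hold, so psi follows (Rule 7).
psi holds, so eta follows (Rule 2).
From psi and eta, Rule 1 gives iota.
iota and psi hold, so zeta follows (Rule 6).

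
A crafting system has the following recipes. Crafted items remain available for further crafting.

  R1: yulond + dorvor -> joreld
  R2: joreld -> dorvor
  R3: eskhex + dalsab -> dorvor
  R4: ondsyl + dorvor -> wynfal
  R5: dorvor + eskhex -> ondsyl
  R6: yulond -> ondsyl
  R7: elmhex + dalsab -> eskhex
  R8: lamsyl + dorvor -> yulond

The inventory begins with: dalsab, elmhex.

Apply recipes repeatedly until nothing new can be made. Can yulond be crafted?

yulond would need lamsyl and dorvor (R8), but lamsyl is never obtained.

No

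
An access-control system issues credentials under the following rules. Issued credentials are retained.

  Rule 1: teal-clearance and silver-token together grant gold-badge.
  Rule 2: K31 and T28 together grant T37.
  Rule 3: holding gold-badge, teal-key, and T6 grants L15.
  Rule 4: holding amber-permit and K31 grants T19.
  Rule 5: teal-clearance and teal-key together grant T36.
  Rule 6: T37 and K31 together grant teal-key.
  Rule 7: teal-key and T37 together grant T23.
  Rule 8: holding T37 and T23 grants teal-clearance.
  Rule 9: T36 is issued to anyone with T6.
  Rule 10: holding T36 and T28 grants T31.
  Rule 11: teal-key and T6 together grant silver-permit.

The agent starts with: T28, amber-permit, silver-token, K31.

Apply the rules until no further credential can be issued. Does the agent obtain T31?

Yes

Holding K31 and T28 grants T37 (Rule 2).
Holding T37 and K31 grants teal-key (Rule 6).
Holding teal-key and T37 grants T23 (Rule 7).
Holding T37 and T23 grants teal-clearance (Rule 8).
Holding teal-clearance and teal-key grants T36 (Rule 5).
Holding T36 and T28 grants T31 (Rule 10).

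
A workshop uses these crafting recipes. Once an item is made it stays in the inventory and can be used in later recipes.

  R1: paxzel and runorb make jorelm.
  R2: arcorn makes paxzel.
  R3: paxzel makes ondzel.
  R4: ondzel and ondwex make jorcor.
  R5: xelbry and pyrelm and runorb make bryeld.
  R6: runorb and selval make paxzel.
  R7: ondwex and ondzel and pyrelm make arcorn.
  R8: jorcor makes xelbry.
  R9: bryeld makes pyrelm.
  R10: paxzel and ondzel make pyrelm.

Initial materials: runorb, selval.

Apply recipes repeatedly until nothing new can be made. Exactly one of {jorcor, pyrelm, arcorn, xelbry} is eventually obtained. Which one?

Using R6, runorb and selval make paxzel.
paxzel → ondzel (R3).
Using R10, paxzel and ondzel make pyrelm.
arcorn would need ondwex, ondzel, and pyrelm (R7), but ondwex is never obtained. jorcor would need ondzel and ondwex (R4), but ondwex is never obtained. xelbry would need jorcor (R8), but jorcor is never obtained.

pyrelm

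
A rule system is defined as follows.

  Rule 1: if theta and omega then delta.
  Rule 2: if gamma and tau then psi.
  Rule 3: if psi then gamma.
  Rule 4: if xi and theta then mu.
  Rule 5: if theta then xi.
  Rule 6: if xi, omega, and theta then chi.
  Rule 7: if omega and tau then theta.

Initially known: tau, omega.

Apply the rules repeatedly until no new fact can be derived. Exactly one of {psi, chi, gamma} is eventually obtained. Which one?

omega and tau hold, so theta follows (Rule 7).
From theta, Rule 5 gives xi.
xi, omega, and theta hold, so chi follows (Rule 6).
psi would need gamma and tau (Rule 2), but gamma is never established. gamma would need psi (Rule 3), but psi is never established.

chi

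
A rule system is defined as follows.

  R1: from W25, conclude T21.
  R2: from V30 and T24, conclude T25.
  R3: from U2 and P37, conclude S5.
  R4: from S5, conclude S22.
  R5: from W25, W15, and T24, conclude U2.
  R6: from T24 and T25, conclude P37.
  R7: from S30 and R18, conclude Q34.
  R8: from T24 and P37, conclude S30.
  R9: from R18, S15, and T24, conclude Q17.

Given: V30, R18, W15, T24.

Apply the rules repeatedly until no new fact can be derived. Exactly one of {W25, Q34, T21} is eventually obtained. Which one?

Q34

V30 and T24 hold, so T25 follows (R2).
T24 and T25 hold, so P37 follows (R6).
From T24 and P37, R8 gives S30.
From S30 and R18, R7 gives Q34.
T21 would need W25 (R1), but W25 is never established. No rule produces W25, and it is not given.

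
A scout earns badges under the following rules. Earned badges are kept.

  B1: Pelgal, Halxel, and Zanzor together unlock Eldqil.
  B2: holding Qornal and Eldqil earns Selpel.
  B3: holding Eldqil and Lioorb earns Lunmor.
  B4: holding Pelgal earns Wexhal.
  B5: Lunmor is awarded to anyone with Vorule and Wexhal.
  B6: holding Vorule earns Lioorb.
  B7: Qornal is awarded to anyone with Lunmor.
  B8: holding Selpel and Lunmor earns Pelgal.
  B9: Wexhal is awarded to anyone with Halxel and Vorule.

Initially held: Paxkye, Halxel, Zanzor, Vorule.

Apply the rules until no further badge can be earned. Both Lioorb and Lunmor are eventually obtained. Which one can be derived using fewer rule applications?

Lioorb: With Vorule, Lioorb is earned (B6). [1 rule application]
Lunmor: With Halxel and Vorule, Wexhal is earned (B9). With Vorule and Wexhal, Lunmor is earned (B5). [2 rule applications]
Lioorb needs fewer.

Lioorb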